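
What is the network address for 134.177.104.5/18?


IP:   10000110.10110001.01101000.00000101
Mask: 11111111.11111111.11000000.00000000
AND operation:
Net:  10000110.10110001.01000000.00000000
Network: 134.177.64.0/18


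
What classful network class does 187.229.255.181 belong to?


First octet: 187
Binary: 10111011
10xxxxxx -> Class B (128-191)
Class B, default mask 255.255.0.0 (/16)


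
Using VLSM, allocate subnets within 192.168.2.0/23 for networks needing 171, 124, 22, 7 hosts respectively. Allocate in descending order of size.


171 hosts -> /24 (254 usable): 192.168.2.0/24
124 hosts -> /25 (126 usable): 192.168.3.0/25
22 hosts -> /27 (30 usable): 192.168.3.128/27
7 hosts -> /28 (14 usable): 192.168.3.160/28
Allocation: 192.168.2.0/24 (171 hosts, 254 usable); 192.168.3.0/25 (124 hosts, 126 usable); 192.168.3.128/27 (22 hosts, 30 usable); 192.168.3.160/28 (7 hosts, 14 usable)


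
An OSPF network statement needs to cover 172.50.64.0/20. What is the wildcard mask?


Subnet mask: 255.255.240.0
Wildcard = 255.255.255.255 - subnet mask
255 - 255 = 0
255 - 255 = 0
255 - 240 = 15
255 - 0 = 255
Wildcard: 0.0.15.255


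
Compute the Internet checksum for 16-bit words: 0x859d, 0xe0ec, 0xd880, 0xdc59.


Sum all words (with carry folding):
+ 0x859d = 0x859d
+ 0xe0ec = 0x668a
+ 0xd880 = 0x3f0b
+ 0xdc59 = 0x1b65
One's complement: ~0x1b65
Checksum = 0xe49a


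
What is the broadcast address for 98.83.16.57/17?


Network: 98.83.0.0/17
Host bits = 15
Set all host bits to 1:
Broadcast: 98.83.127.255


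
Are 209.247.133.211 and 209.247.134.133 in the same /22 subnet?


Mask: 255.255.252.0
209.247.133.211 AND mask = 209.247.132.0
209.247.134.133 AND mask = 209.247.132.0
Yes, same subnet (209.247.132.0)


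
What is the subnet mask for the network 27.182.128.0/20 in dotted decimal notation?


/20 means 20 network bits, 12 host bits
Binary: 11111111111111111111000000000000
Mask: 255.255.240.0


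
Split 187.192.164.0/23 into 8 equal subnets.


New prefix = 23 + 3 = 26
Each subnet has 64 addresses
  187.192.164.0/26
  187.192.164.64/26
  187.192.164.128/26
  187.192.164.192/26
  187.192.165.0/26
  187.192.165.64/26
  187.192.165.128/26
  187.192.165.192/26
Subnets: 187.192.164.0/26, 187.192.164.64/26, 187.192.164.128/26, 187.192.164.192/26, 187.192.165.0/26, 187.192.165.64/26, 187.192.165.128/26, 187.192.165.192/26


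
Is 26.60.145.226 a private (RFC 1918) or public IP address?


RFC 1918 private ranges:
  10.0.0.0/8 (10.0.0.0 - 10.255.255.255)
  172.16.0.0/12 (172.16.0.0 - 172.31.255.255)
  192.168.0.0/16 (192.168.0.0 - 192.168.255.255)
Public (not in any RFC 1918 range)


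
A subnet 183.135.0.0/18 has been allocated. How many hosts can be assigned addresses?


Host bits = 32 - 18 = 14
Total addresses = 2^14 = 16384
Usable = total - 2 (network and broadcast)
Usable hosts: 16382


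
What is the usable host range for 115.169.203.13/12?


Network: 115.160.0.0
Broadcast: 115.175.255.255
First usable = network + 1
Last usable = broadcast - 1
Range: 115.160.0.1 to 115.175.255.254


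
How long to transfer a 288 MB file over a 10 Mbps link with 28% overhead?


Effective throughput = 10 * (1 - 28/100) = 7.2 Mbps
File size in Mb = 288 * 8 = 2304 Mb
Time = 2304 / 7.2
Time = 320.0 seconds


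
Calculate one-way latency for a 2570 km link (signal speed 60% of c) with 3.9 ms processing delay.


Speed = 0.6 * 3e5 km/s = 180000 km/s
Propagation delay = 2570 / 180000 = 0.0143 s = 14.2778 ms
Processing delay = 3.9 ms
Total one-way latency = 18.1778 ms


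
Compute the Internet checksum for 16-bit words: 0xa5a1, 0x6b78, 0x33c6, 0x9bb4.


Sum all words (with carry folding):
+ 0xa5a1 = 0xa5a1
+ 0x6b78 = 0x111a
+ 0x33c6 = 0x44e0
+ 0x9bb4 = 0xe094
One's complement: ~0xe094
Checksum = 0x1f6b


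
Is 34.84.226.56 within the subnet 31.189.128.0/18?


Subnet network: 31.189.128.0
Test IP AND mask: 34.84.192.0
No, 34.84.226.56 is not in 31.189.128.0/18


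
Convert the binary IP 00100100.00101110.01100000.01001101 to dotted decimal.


00100100 = 36
00101110 = 46
01100000 = 96
01001101 = 77
IP: 36.46.96.77


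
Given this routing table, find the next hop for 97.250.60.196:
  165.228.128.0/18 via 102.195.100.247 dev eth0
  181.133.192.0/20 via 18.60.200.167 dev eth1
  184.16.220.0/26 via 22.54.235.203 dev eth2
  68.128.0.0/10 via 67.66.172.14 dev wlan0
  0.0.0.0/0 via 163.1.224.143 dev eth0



Longest prefix match for 97.250.60.196:
  /18 165.228.128.0: no
  /20 181.133.192.0: no
  /26 184.16.220.0: no
  /10 68.128.0.0: no
  /0 0.0.0.0: MATCH
Selected: next-hop 163.1.224.143 via eth0 (matched /0)


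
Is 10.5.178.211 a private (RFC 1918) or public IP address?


RFC 1918 private ranges:
  10.0.0.0/8 (10.0.0.0 - 10.255.255.255)
  172.16.0.0/12 (172.16.0.0 - 172.31.255.255)
  192.168.0.0/16 (192.168.0.0 - 192.168.255.255)
Private (in 10.0.0.0/8)


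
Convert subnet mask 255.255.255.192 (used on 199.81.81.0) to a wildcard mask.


Subnet mask: 255.255.255.192
Wildcard = 255.255.255.255 - subnet mask
255 - 255 = 0
255 - 255 = 0
255 - 255 = 0
255 - 192 = 63
Wildcard: 0.0.0.63


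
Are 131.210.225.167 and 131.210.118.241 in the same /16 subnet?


Mask: 255.255.0.0
131.210.225.167 AND mask = 131.210.0.0
131.210.118.241 AND mask = 131.210.0.0
Yes, same subnet (131.210.0.0)


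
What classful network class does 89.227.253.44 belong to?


First octet: 89
Binary: 01011001
0xxxxxxx -> Class A (1-126)
Class A, default mask 255.0.0.0 (/8)


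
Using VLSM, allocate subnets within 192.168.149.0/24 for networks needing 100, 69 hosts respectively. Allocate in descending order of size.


100 hosts -> /25 (126 usable): 192.168.149.0/25
69 hosts -> /25 (126 usable): 192.168.149.128/25
Allocation: 192.168.149.0/25 (100 hosts, 126 usable); 192.168.149.128/25 (69 hosts, 126 usable)


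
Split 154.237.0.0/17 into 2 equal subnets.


New prefix = 17 + 1 = 18
Each subnet has 16384 addresses
  154.237.0.0/18
  154.237.64.0/18
Subnets: 154.237.0.0/18, 154.237.64.0/18


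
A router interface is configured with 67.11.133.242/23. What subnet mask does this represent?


/23 means 23 network bits, 9 host bits
Binary: 11111111111111111111111000000000
Mask: 255.255.254.0


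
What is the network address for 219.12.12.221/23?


IP:   11011011.00001100.00001100.11011101
Mask: 11111111.11111111.11111110.00000000
AND operation:
Net:  11011011.00001100.00001100.00000000
Network: 219.12.12.0/23


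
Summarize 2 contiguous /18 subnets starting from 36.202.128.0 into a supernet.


Original prefix: /18
Number of subnets: 2 = 2^1
New prefix = 18 - 1 = 17
Supernet: 36.202.128.0/17


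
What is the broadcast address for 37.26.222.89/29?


Network: 37.26.222.88/29
Host bits = 3
Set all host bits to 1:
Broadcast: 37.26.222.95


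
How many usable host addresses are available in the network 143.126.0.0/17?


Host bits = 32 - 17 = 15
Total addresses = 2^15 = 32768
Usable = total - 2 (network and broadcast)
Usable hosts: 32766


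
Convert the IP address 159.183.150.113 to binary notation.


159 = 10011111
183 = 10110111
150 = 10010110
113 = 01110001
Binary: 10011111.10110111.10010110.01110001


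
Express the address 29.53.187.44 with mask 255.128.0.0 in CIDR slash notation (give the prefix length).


Binary: 11111111.10000000.00000000.00000000
Count leading 1s
Prefix: /9


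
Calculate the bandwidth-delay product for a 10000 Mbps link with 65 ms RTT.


BDP = bandwidth * RTT
= 10000 Mbps * 65 ms
= 10000 * 1e6 * 65 / 1000 bits
= 650000000 bits
= 81250000 bytes
= 79345.7031 KB
BDP = 650000000 bits (81250000 bytes)


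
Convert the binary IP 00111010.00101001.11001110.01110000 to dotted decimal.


00111010 = 58
00101001 = 41
11001110 = 206
01110000 = 112
IP: 58.41.206.112


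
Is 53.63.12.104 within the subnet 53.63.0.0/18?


Subnet network: 53.63.0.0
Test IP AND mask: 53.63.0.0
Yes, 53.63.12.104 is in 53.63.0.0/18


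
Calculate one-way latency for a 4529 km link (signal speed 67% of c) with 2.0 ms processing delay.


Speed = 0.67 * 3e5 km/s = 201000 km/s
Propagation delay = 4529 / 201000 = 0.0225 s = 22.5323 ms
Processing delay = 2.0 ms
Total one-way latency = 24.5323 ms


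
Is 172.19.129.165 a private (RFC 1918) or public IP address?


RFC 1918 private ranges:
  10.0.0.0/8 (10.0.0.0 - 10.255.255.255)
  172.16.0.0/12 (172.16.0.0 - 172.31.255.255)
  192.168.0.0/16 (192.168.0.0 - 192.168.255.255)
Private (in 172.16.0.0/12)


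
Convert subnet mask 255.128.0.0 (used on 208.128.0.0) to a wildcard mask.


Subnet mask: 255.128.0.0
Wildcard = 255.255.255.255 - subnet mask
255 - 255 = 0
255 - 128 = 127
255 - 0 = 255
255 - 0 = 255
Wildcard: 0.127.255.255


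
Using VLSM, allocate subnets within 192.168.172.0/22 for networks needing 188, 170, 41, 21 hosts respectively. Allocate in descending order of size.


188 hosts -> /24 (254 usable): 192.168.172.0/24
170 hosts -> /24 (254 usable): 192.168.173.0/24
41 hosts -> /26 (62 usable): 192.168.174.0/26
21 hosts -> /27 (30 usable): 192.168.174.64/27
Allocation: 192.168.172.0/24 (188 hosts, 254 usable); 192.168.173.0/24 (170 hosts, 254 usable); 192.168.174.0/26 (41 hosts, 62 usable); 192.168.174.64/27 (21 hosts, 30 usable)


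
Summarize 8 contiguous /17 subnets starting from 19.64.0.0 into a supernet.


Original prefix: /17
Number of subnets: 8 = 2^3
New prefix = 17 - 3 = 14
Supernet: 19.64.0.0/14


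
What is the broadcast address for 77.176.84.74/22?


Network: 77.176.84.0/22
Host bits = 10
Set all host bits to 1:
Broadcast: 77.176.87.255


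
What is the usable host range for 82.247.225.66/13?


Network: 82.240.0.0
Broadcast: 82.247.255.255
First usable = network + 1
Last usable = broadcast - 1
Range: 82.240.0.1 to 82.247.255.254


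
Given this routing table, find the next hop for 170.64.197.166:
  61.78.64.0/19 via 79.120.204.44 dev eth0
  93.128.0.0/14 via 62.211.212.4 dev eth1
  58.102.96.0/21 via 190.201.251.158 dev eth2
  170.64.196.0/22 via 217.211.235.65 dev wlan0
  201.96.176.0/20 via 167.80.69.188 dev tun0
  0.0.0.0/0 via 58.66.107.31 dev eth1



Longest prefix match for 170.64.197.166:
  /19 61.78.64.0: no
  /14 93.128.0.0: no
  /21 58.102.96.0: no
  /22 170.64.196.0: MATCH
  /20 201.96.176.0: no
  /0 0.0.0.0: MATCH
Selected: next-hop 217.211.235.65 via wlan0 (matched /22)


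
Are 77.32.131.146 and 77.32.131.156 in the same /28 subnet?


Mask: 255.255.255.240
77.32.131.146 AND mask = 77.32.131.144
77.32.131.156 AND mask = 77.32.131.144
Yes, same subnet (77.32.131.144)


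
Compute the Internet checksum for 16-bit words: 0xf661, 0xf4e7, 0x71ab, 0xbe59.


Sum all words (with carry folding):
+ 0xf661 = 0xf661
+ 0xf4e7 = 0xeb49
+ 0x71ab = 0x5cf5
+ 0xbe59 = 0x1b4f
One's complement: ~0x1b4f
Checksum = 0xe4b0


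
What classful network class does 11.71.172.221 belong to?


First octet: 11
Binary: 00001011
0xxxxxxx -> Class A (1-126)
Class A, default mask 255.0.0.0 (/8)


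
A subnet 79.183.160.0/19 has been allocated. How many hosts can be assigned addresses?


Host bits = 32 - 19 = 13
Total addresses = 2^13 = 8192
Usable = total - 2 (network and broadcast)
Usable hosts: 8190


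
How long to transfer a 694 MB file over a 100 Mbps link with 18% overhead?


Effective throughput = 100 * (1 - 18/100) = 82 Mbps
File size in Mb = 694 * 8 = 5552 Mb
Time = 5552 / 82
Time = 67.7073 seconds


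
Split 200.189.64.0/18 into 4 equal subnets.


New prefix = 18 + 2 = 20
Each subnet has 4096 addresses
  200.189.64.0/20
  200.189.80.0/20
  200.189.96.0/20
  200.189.112.0/20
Subnets: 200.189.64.0/20, 200.189.80.0/20, 200.189.96.0/20, 200.189.112.0/20


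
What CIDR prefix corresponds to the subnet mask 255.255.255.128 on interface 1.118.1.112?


Binary: 11111111.11111111.11111111.10000000
Count leading 1s
Prefix: /25


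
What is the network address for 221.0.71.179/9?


IP:   11011101.00000000.01000111.10110011
Mask: 11111111.10000000.00000000.00000000
AND operation:
Net:  11011101.00000000.00000000.00000000
Network: 221.0.0.0/9


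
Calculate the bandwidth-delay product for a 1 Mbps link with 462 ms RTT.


BDP = bandwidth * RTT
= 1 Mbps * 462 ms
= 1 * 1e6 * 462 / 1000 bits
= 462000 bits
= 57750 bytes
= 56.3965 KB
BDP = 462000 bits (57750 bytes)


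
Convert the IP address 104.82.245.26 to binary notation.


104 = 01101000
82 = 01010010
245 = 11110101
26 = 00011010
Binary: 01101000.01010010.11110101.00011010


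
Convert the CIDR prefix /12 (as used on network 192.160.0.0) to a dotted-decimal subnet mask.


/12 means 12 network bits, 20 host bits
Binary: 11111111111100000000000000000000
Mask: 255.240.0.0


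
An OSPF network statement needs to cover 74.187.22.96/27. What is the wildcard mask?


Subnet mask: 255.255.255.224
Wildcard = 255.255.255.255 - subnet mask
255 - 255 = 0
255 - 255 = 0
255 - 255 = 0
255 - 224 = 31
Wildcard: 0.0.0.31


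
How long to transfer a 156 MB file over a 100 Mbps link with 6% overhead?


Effective throughput = 100 * (1 - 6/100) = 94 Mbps
File size in Mb = 156 * 8 = 1248 Mb
Time = 1248 / 94
Time = 13.2766 seconds


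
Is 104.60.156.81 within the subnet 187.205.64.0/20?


Subnet network: 187.205.64.0
Test IP AND mask: 104.60.144.0
No, 104.60.156.81 is not in 187.205.64.0/20


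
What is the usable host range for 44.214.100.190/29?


Network: 44.214.100.184
Broadcast: 44.214.100.191
First usable = network + 1
Last usable = broadcast - 1
Range: 44.214.100.185 to 44.214.100.190


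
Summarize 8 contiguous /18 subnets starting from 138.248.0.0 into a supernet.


Original prefix: /18
Number of subnets: 8 = 2^3
New prefix = 18 - 3 = 15
Supernet: 138.248.0.0/15


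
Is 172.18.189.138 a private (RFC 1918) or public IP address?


RFC 1918 private ranges:
  10.0.0.0/8 (10.0.0.0 - 10.255.255.255)
  172.16.0.0/12 (172.16.0.0 - 172.31.255.255)
  192.168.0.0/16 (192.168.0.0 - 192.168.255.255)
Private (in 172.16.0.0/12)


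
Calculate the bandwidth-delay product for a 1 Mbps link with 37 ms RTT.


BDP = bandwidth * RTT
= 1 Mbps * 37 ms
= 1 * 1e6 * 37 / 1000 bits
= 37000 bits
= 4625 bytes
= 4.5166 KB
BDP = 37000 bits (4625 bytes)


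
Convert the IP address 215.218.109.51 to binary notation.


215 = 11010111
218 = 11011010
109 = 01101101
51 = 00110011
Binary: 11010111.11011010.01101101.00110011


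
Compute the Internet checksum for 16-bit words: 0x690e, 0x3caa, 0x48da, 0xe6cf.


Sum all words (with carry folding):
+ 0x690e = 0x690e
+ 0x3caa = 0xa5b8
+ 0x48da = 0xee92
+ 0xe6cf = 0xd562
One's complement: ~0xd562
Checksum = 0x2a9d


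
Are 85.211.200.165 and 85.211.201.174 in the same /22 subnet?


Mask: 255.255.252.0
85.211.200.165 AND mask = 85.211.200.0
85.211.201.174 AND mask = 85.211.200.0
Yes, same subnet (85.211.200.0)


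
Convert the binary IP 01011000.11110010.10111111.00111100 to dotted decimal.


01011000 = 88
11110010 = 242
10111111 = 191
00111100 = 60
IP: 88.242.191.60


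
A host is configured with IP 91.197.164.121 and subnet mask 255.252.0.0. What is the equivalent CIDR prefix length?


Binary: 11111111.11111100.00000000.00000000
Count leading 1s
Prefix: /14


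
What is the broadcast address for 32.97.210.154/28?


Network: 32.97.210.144/28
Host bits = 4
Set all host bits to 1:
Broadcast: 32.97.210.159


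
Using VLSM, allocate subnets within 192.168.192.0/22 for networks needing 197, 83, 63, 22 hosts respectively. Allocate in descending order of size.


197 hosts -> /24 (254 usable): 192.168.192.0/24
83 hosts -> /25 (126 usable): 192.168.193.0/25
63 hosts -> /25 (126 usable): 192.168.193.128/25
22 hosts -> /27 (30 usable): 192.168.194.0/27
Allocation: 192.168.192.0/24 (197 hosts, 254 usable); 192.168.193.0/25 (83 hosts, 126 usable); 192.168.193.128/25 (63 hosts, 126 usable); 192.168.194.0/27 (22 hosts, 30 usable)


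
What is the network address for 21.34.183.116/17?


IP:   00010101.00100010.10110111.01110100
Mask: 11111111.11111111.10000000.00000000
AND operation:
Net:  00010101.00100010.10000000.00000000
Network: 21.34.128.0/17


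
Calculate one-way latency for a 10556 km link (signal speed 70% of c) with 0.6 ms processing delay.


Speed = 0.7 * 3e5 km/s = 210000 km/s
Propagation delay = 10556 / 210000 = 0.0503 s = 50.2667 ms
Processing delay = 0.6 ms
Total one-way latency = 50.8667 ms


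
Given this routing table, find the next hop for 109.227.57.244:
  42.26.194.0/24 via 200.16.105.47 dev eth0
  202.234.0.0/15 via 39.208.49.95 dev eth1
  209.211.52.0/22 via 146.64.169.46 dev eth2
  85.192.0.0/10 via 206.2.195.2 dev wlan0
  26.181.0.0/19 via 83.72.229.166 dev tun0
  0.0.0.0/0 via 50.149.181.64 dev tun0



Longest prefix match for 109.227.57.244:
  /24 42.26.194.0: no
  /15 202.234.0.0: no
  /22 209.211.52.0: no
  /10 85.192.0.0: no
  /19 26.181.0.0: no
  /0 0.0.0.0: MATCH
Selected: next-hop 50.149.181.64 via tun0 (matched /0)


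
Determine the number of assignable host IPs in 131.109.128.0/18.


Host bits = 32 - 18 = 14
Total addresses = 2^14 = 16384
Usable = total - 2 (network and broadcast)
Usable hosts: 16382


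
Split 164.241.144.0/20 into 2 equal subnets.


New prefix = 20 + 1 = 21
Each subnet has 2048 addresses
  164.241.144.0/21
  164.241.152.0/21
Subnets: 164.241.144.0/21, 164.241.152.0/21


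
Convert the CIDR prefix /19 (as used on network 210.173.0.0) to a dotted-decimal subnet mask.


/19 means 19 network bits, 13 host bits
Binary: 11111111111111111110000000000000
Mask: 255.255.224.0


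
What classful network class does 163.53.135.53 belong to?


First octet: 163
Binary: 10100011
10xxxxxx -> Class B (128-191)
Class B, default mask 255.255.0.0 (/16)


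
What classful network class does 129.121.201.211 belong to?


First octet: 129
Binary: 10000001
10xxxxxx -> Class B (128-191)
Class B, default mask 255.255.0.0 (/16)


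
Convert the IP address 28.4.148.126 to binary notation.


28 = 00011100
4 = 00000100
148 = 10010100
126 = 01111110
Binary: 00011100.00000100.10010100.01111110


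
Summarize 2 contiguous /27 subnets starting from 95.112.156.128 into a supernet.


Original prefix: /27
Number of subnets: 2 = 2^1
New prefix = 27 - 1 = 26
Supernet: 95.112.156.128/26


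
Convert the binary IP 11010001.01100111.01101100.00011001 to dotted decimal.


11010001 = 209
01100111 = 103
01101100 = 108
00011001 = 25
IP: 209.103.108.25


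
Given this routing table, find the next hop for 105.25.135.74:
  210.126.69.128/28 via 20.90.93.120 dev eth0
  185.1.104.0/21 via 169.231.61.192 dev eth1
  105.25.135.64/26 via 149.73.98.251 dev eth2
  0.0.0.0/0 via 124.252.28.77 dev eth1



Longest prefix match for 105.25.135.74:
  /28 210.126.69.128: no
  /21 185.1.104.0: no
  /26 105.25.135.64: MATCH
  /0 0.0.0.0: MATCH
Selected: next-hop 149.73.98.251 via eth2 (matched /26)


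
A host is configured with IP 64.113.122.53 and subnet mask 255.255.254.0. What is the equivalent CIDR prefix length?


Binary: 11111111.11111111.11111110.00000000
Count leading 1s
Prefix: /23


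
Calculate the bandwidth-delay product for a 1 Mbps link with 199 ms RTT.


BDP = bandwidth * RTT
= 1 Mbps * 199 ms
= 1 * 1e6 * 199 / 1000 bits
= 199000 bits
= 24875 bytes
= 24.292 KB
BDP = 199000 bits (24875 bytes)


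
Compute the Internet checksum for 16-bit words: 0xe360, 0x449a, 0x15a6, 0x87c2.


Sum all words (with carry folding):
+ 0xe360 = 0xe360
+ 0x449a = 0x27fb
+ 0x15a6 = 0x3da1
+ 0x87c2 = 0xc563
One's complement: ~0xc563
Checksum = 0x3a9c


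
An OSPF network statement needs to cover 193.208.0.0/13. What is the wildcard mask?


Subnet mask: 255.248.0.0
Wildcard = 255.255.255.255 - subnet mask
255 - 255 = 0
255 - 248 = 7
255 - 0 = 255
255 - 0 = 255
Wildcard: 0.7.255.255


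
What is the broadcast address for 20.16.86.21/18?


Network: 20.16.64.0/18
Host bits = 14
Set all host bits to 1:
Broadcast: 20.16.127.255


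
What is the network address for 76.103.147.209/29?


IP:   01001100.01100111.10010011.11010001
Mask: 11111111.11111111.11111111.11111000
AND operation:
Net:  01001100.01100111.10010011.11010000
Network: 76.103.147.208/29


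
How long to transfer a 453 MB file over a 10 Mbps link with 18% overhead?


Effective throughput = 10 * (1 - 18/100) = 8.2 Mbps
File size in Mb = 453 * 8 = 3624 Mb
Time = 3624 / 8.2
Time = 441.9512 seconds


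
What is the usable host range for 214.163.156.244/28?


Network: 214.163.156.240
Broadcast: 214.163.156.255
First usable = network + 1
Last usable = broadcast - 1
Range: 214.163.156.241 to 214.163.156.254


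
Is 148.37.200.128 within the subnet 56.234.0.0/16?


Subnet network: 56.234.0.0
Test IP AND mask: 148.37.0.0
No, 148.37.200.128 is not in 56.234.0.0/16


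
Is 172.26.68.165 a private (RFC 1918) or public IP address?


RFC 1918 private ranges:
  10.0.0.0/8 (10.0.0.0 - 10.255.255.255)
  172.16.0.0/12 (172.16.0.0 - 172.31.255.255)
  192.168.0.0/16 (192.168.0.0 - 192.168.255.255)
Private (in 172.16.0.0/12)


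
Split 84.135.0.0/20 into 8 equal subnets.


New prefix = 20 + 3 = 23
Each subnet has 512 addresses
  84.135.0.0/23
  84.135.2.0/23
  84.135.4.0/23
  84.135.6.0/23
  84.135.8.0/23
  84.135.10.0/23
  84.135.12.0/23
  84.135.14.0/23
Subnets: 84.135.0.0/23, 84.135.2.0/23, 84.135.4.0/23, 84.135.6.0/23, 84.135.8.0/23, 84.135.10.0/23, 84.135.12.0/23, 84.135.14.0/23


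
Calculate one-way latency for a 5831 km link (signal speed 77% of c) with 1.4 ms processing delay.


Speed = 0.77 * 3e5 km/s = 231000 km/s
Propagation delay = 5831 / 231000 = 0.0252 s = 25.2424 ms
Processing delay = 1.4 ms
Total one-way latency = 26.6424 ms


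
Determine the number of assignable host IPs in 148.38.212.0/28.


Host bits = 32 - 28 = 4
Total addresses = 2^4 = 16
Usable = total - 2 (network and broadcast)
Usable hosts: 14


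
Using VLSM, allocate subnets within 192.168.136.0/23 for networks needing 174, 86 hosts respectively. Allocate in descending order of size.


174 hosts -> /24 (254 usable): 192.168.136.0/24
86 hosts -> /25 (126 usable): 192.168.137.0/25
Allocation: 192.168.136.0/24 (174 hosts, 254 usable); 192.168.137.0/25 (86 hosts, 126 usable)


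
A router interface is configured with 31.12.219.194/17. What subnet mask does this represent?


/17 means 17 network bits, 15 host bits
Binary: 11111111111111111000000000000000
Mask: 255.255.128.0


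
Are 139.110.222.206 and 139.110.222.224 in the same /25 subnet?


Mask: 255.255.255.128
139.110.222.206 AND mask = 139.110.222.128
139.110.222.224 AND mask = 139.110.222.128
Yes, same subnet (139.110.222.128)


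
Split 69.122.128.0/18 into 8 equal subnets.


New prefix = 18 + 3 = 21
Each subnet has 2048 addresses
  69.122.128.0/21
  69.122.136.0/21
  69.122.144.0/21
  69.122.152.0/21
  69.122.160.0/21
  69.122.168.0/21
  69.122.176.0/21
  69.122.184.0/21
Subnets: 69.122.128.0/21, 69.122.136.0/21, 69.122.144.0/21, 69.122.152.0/21, 69.122.160.0/21, 69.122.168.0/21, 69.122.176.0/21, 69.122.184.0/21


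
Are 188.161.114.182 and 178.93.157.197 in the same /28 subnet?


Mask: 255.255.255.240
188.161.114.182 AND mask = 188.161.114.176
178.93.157.197 AND mask = 178.93.157.192
No, different subnets (188.161.114.176 vs 178.93.157.192)


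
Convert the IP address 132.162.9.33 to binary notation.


132 = 10000100
162 = 10100010
9 = 00001001
33 = 00100001
Binary: 10000100.10100010.00001001.00100001


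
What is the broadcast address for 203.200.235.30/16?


Network: 203.200.0.0/16
Host bits = 16
Set all host bits to 1:
Broadcast: 203.200.255.255


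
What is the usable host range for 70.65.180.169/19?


Network: 70.65.160.0
Broadcast: 70.65.191.255
First usable = network + 1
Last usable = broadcast - 1
Range: 70.65.160.1 to 70.65.191.254


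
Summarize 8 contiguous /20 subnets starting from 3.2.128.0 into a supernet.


Original prefix: /20
Number of subnets: 8 = 2^3
New prefix = 20 - 3 = 17
Supernet: 3.2.128.0/17


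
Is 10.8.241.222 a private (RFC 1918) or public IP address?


RFC 1918 private ranges:
  10.0.0.0/8 (10.0.0.0 - 10.255.255.255)
  172.16.0.0/12 (172.16.0.0 - 172.31.255.255)
  192.168.0.0/16 (192.168.0.0 - 192.168.255.255)
Private (in 10.0.0.0/8)


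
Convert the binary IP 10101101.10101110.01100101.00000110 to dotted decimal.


10101101 = 173
10101110 = 174
01100101 = 101
00000110 = 6
IP: 173.174.101.6


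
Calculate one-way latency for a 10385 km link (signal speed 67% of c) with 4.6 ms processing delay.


Speed = 0.67 * 3e5 km/s = 201000 km/s
Propagation delay = 10385 / 201000 = 0.0517 s = 51.6667 ms
Processing delay = 4.6 ms
Total one-way latency = 56.2667 ms


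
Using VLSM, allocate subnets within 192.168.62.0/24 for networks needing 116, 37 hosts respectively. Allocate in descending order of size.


116 hosts -> /25 (126 usable): 192.168.62.0/25
37 hosts -> /26 (62 usable): 192.168.62.128/26
Allocation: 192.168.62.0/25 (116 hosts, 126 usable); 192.168.62.128/26 (37 hosts, 62 usable)


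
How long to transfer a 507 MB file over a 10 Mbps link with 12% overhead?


Effective throughput = 10 * (1 - 12/100) = 8.8 Mbps
File size in Mb = 507 * 8 = 4056 Mb
Time = 4056 / 8.8
Time = 460.9091 seconds


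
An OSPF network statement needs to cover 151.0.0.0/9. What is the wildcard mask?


Subnet mask: 255.128.0.0
Wildcard = 255.255.255.255 - subnet mask
255 - 255 = 0
255 - 128 = 127
255 - 0 = 255
255 - 0 = 255
Wildcard: 0.127.255.255


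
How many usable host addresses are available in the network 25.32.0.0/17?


Host bits = 32 - 17 = 15
Total addresses = 2^15 = 32768
Usable = total - 2 (network and broadcast)
Usable hosts: 32766


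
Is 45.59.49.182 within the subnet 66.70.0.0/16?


Subnet network: 66.70.0.0
Test IP AND mask: 45.59.0.0
No, 45.59.49.182 is not in 66.70.0.0/16


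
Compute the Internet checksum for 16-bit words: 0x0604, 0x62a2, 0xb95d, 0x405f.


Sum all words (with carry folding):
+ 0x0604 = 0x0604
+ 0x62a2 = 0x68a6
+ 0xb95d = 0x2204
+ 0x405f = 0x6263
One's complement: ~0x6263
Checksum = 0x9d9c


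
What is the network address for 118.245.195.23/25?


IP:   01110110.11110101.11000011.00010111
Mask: 11111111.11111111.11111111.10000000
AND operation:
Net:  01110110.11110101.11000011.00000000
Network: 118.245.195.0/25


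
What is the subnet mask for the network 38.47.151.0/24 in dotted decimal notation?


/24 means 24 network bits, 8 host bits
Binary: 11111111111111111111111100000000
Mask: 255.255.255.0


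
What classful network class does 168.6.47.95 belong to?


First octet: 168
Binary: 10101000
10xxxxxx -> Class B (128-191)
Class B, default mask 255.255.0.0 (/16)


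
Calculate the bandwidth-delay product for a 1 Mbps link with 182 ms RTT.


BDP = bandwidth * RTT
= 1 Mbps * 182 ms
= 1 * 1e6 * 182 / 1000 bits
= 182000 bits
= 22750 bytes
= 22.2168 KB
BDP = 182000 bits (22750 bytes)


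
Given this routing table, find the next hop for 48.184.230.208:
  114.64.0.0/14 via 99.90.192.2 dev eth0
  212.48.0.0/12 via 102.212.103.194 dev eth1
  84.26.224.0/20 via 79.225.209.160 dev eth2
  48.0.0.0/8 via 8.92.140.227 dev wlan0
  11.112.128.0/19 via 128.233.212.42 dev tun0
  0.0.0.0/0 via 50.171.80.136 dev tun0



Longest prefix match for 48.184.230.208:
  /14 114.64.0.0: no
  /12 212.48.0.0: no
  /20 84.26.224.0: no
  /8 48.0.0.0: MATCH
  /19 11.112.128.0: no
  /0 0.0.0.0: MATCH
Selected: next-hop 8.92.140.227 via wlan0 (matched /8)


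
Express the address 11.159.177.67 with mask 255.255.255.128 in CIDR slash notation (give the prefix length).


Binary: 11111111.11111111.11111111.10000000
Count leading 1s
Prefix: /25


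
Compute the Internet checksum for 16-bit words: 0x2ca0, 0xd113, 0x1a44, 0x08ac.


Sum all words (with carry folding):
+ 0x2ca0 = 0x2ca0
+ 0xd113 = 0xfdb3
+ 0x1a44 = 0x17f8
+ 0x08ac = 0x20a4
One's complement: ~0x20a4
Checksum = 0xdf5b


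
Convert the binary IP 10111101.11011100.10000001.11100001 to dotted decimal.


10111101 = 189
11011100 = 220
10000001 = 129
11100001 = 225
IP: 189.220.129.225


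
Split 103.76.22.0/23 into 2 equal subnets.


New prefix = 23 + 1 = 24
Each subnet has 256 addresses
  103.76.22.0/24
  103.76.23.0/24
Subnets: 103.76.22.0/24, 103.76.23.0/24


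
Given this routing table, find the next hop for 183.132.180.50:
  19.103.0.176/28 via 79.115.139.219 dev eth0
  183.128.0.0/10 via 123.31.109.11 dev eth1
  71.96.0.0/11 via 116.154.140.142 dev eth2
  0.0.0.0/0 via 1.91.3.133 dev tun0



Longest prefix match for 183.132.180.50:
  /28 19.103.0.176: no
  /10 183.128.0.0: MATCH
  /11 71.96.0.0: no
  /0 0.0.0.0: MATCH
Selected: next-hop 123.31.109.11 via eth1 (matched /10)


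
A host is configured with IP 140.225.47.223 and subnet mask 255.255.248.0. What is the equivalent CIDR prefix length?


Binary: 11111111.11111111.11111000.00000000
Count leading 1s
Prefix: /21


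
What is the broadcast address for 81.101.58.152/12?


Network: 81.96.0.0/12
Host bits = 20
Set all host bits to 1:
Broadcast: 81.111.255.255


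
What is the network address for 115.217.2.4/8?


IP:   01110011.11011001.00000010.00000100
Mask: 11111111.00000000.00000000.00000000
AND operation:
Net:  01110011.00000000.00000000.00000000
Network: 115.0.0.0/8


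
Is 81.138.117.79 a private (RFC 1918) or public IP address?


RFC 1918 private ranges:
  10.0.0.0/8 (10.0.0.0 - 10.255.255.255)
  172.16.0.0/12 (172.16.0.0 - 172.31.255.255)
  192.168.0.0/16 (192.168.0.0 - 192.168.255.255)
Public (not in any RFC 1918 range)


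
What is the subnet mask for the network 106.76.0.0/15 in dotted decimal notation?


/15 means 15 network bits, 17 host bits
Binary: 11111111111111100000000000000000
Mask: 255.254.0.0


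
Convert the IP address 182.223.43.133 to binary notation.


182 = 10110110
223 = 11011111
43 = 00101011
133 = 10000101
Binary: 10110110.11011111.00101011.10000101


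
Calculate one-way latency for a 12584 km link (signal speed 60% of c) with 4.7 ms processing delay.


Speed = 0.6 * 3e5 km/s = 180000 km/s
Propagation delay = 12584 / 180000 = 0.0699 s = 69.9111 ms
Processing delay = 4.7 ms
Total one-way latency = 74.6111 ms


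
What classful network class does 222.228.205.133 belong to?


First octet: 222
Binary: 11011110
110xxxxx -> Class C (192-223)
Class C, default mask 255.255.255.0 (/24)


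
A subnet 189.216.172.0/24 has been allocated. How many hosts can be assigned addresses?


Host bits = 32 - 24 = 8
Total addresses = 2^8 = 256
Usable = total - 2 (network and broadcast)
Usable hosts: 254


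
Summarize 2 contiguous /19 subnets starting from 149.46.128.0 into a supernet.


Original prefix: /19
Number of subnets: 2 = 2^1
New prefix = 19 - 1 = 18
Supernet: 149.46.128.0/18


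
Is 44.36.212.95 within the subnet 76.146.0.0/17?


Subnet network: 76.146.0.0
Test IP AND mask: 44.36.128.0
No, 44.36.212.95 is not in 76.146.0.0/17


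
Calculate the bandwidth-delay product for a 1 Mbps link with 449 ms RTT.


BDP = bandwidth * RTT
= 1 Mbps * 449 ms
= 1 * 1e6 * 449 / 1000 bits
= 449000 bits
= 56125 bytes
= 54.8096 KB
BDP = 449000 bits (56125 bytes)


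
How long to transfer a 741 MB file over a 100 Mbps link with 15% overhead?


Effective throughput = 100 * (1 - 15/100) = 85 Mbps
File size in Mb = 741 * 8 = 5928 Mb
Time = 5928 / 85
Time = 69.7412 seconds


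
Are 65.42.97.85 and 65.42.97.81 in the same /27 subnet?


Mask: 255.255.255.224
65.42.97.85 AND mask = 65.42.97.64
65.42.97.81 AND mask = 65.42.97.64
Yes, same subnet (65.42.97.64)


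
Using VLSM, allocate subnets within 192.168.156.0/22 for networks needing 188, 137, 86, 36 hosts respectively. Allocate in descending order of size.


188 hosts -> /24 (254 usable): 192.168.156.0/24
137 hosts -> /24 (254 usable): 192.168.157.0/24
86 hosts -> /25 (126 usable): 192.168.158.0/25
36 hosts -> /26 (62 usable): 192.168.158.128/26
Allocation: 192.168.156.0/24 (188 hosts, 254 usable); 192.168.157.0/24 (137 hosts, 254 usable); 192.168.158.0/25 (86 hosts, 126 usable); 192.168.158.128/26 (36 hosts, 62 usable)


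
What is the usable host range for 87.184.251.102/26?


Network: 87.184.251.64
Broadcast: 87.184.251.127
First usable = network + 1
Last usable = broadcast - 1
Range: 87.184.251.65 to 87.184.251.126


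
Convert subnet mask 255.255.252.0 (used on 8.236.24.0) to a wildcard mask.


Subnet mask: 255.255.252.0
Wildcard = 255.255.255.255 - subnet mask
255 - 255 = 0
255 - 255 = 0
255 - 252 = 3
255 - 0 = 255
Wildcard: 0.0.3.255


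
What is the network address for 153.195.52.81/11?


IP:   10011001.11000011.00110100.01010001
Mask: 11111111.11100000.00000000.00000000
AND operation:
Net:  10011001.11000000.00000000.00000000
Network: 153.192.0.0/11


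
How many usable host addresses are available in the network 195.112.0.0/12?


Host bits = 32 - 12 = 20
Total addresses = 2^20 = 1048576
Usable = total - 2 (network and broadcast)
Usable hosts: 1048574


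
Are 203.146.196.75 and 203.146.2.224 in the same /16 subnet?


Mask: 255.255.0.0
203.146.196.75 AND mask = 203.146.0.0
203.146.2.224 AND mask = 203.146.0.0
Yes, same subnet (203.146.0.0)


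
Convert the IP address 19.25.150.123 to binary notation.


19 = 00010011
25 = 00011001
150 = 10010110
123 = 01111011
Binary: 00010011.00011001.10010110.01111011


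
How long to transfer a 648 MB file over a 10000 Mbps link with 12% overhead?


Effective throughput = 10000 * (1 - 12/100) = 8800 Mbps
File size in Mb = 648 * 8 = 5184 Mb
Time = 5184 / 8800
Time = 0.5891 seconds


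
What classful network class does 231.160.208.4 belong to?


First octet: 231
Binary: 11100111
1110xxxx -> Class D (224-239)
Class D (multicast), default mask N/A


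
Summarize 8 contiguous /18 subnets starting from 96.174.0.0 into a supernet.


Original prefix: /18
Number of subnets: 8 = 2^3
New prefix = 18 - 3 = 15
Supernet: 96.174.0.0/15


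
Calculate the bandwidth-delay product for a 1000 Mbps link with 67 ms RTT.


BDP = bandwidth * RTT
= 1000 Mbps * 67 ms
= 1000 * 1e6 * 67 / 1000 bits
= 67000000 bits
= 8375000 bytes
= 8178.7109 KB
BDP = 67000000 bits (8375000 bytes)


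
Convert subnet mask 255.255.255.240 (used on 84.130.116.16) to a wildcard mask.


Subnet mask: 255.255.255.240
Wildcard = 255.255.255.255 - subnet mask
255 - 255 = 0
255 - 255 = 0
255 - 255 = 0
255 - 240 = 15
Wildcard: 0.0.0.15


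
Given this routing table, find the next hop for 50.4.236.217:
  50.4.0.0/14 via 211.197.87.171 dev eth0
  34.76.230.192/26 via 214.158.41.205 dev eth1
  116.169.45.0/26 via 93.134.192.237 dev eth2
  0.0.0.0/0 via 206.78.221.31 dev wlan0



Longest prefix match for 50.4.236.217:
  /14 50.4.0.0: MATCH
  /26 34.76.230.192: no
  /26 116.169.45.0: no
  /0 0.0.0.0: MATCH
Selected: next-hop 211.197.87.171 via eth0 (matched /14)


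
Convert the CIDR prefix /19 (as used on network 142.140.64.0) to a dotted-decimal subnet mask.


/19 means 19 network bits, 13 host bits
Binary: 11111111111111111110000000000000
Mask: 255.255.224.0


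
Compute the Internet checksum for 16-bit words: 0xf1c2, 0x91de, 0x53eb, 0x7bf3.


Sum all words (with carry folding):
+ 0xf1c2 = 0xf1c2
+ 0x91de = 0x83a1
+ 0x53eb = 0xd78c
+ 0x7bf3 = 0x5380
One's complement: ~0x5380
Checksum = 0xac7f


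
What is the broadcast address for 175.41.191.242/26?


Network: 175.41.191.192/26
Host bits = 6
Set all host bits to 1:
Broadcast: 175.41.191.255


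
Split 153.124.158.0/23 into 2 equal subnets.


New prefix = 23 + 1 = 24
Each subnet has 256 addresses
  153.124.158.0/24
  153.124.159.0/24
Subnets: 153.124.158.0/24, 153.124.159.0/24


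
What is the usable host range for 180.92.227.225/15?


Network: 180.92.0.0
Broadcast: 180.93.255.255
First usable = network + 1
Last usable = broadcast - 1
Range: 180.92.0.1 to 180.93.255.254


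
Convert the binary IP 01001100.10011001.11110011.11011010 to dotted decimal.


01001100 = 76
10011001 = 153
11110011 = 243
11011010 = 218
IP: 76.153.243.218


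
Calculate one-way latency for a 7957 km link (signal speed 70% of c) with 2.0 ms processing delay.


Speed = 0.7 * 3e5 km/s = 210000 km/s
Propagation delay = 7957 / 210000 = 0.0379 s = 37.8905 ms
Processing delay = 2.0 ms
Total one-way latency = 39.8905 ms


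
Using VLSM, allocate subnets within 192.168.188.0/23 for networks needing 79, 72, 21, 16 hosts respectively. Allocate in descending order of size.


79 hosts -> /25 (126 usable): 192.168.188.0/25
72 hosts -> /25 (126 usable): 192.168.188.128/25
21 hosts -> /27 (30 usable): 192.168.189.0/27
16 hosts -> /27 (30 usable): 192.168.189.32/27
Allocation: 192.168.188.0/25 (79 hosts, 126 usable); 192.168.188.128/25 (72 hosts, 126 usable); 192.168.189.0/27 (21 hosts, 30 usable); 192.168.189.32/27 (16 hosts, 30 usable)


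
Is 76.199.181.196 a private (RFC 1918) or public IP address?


RFC 1918 private ranges:
  10.0.0.0/8 (10.0.0.0 - 10.255.255.255)
  172.16.0.0/12 (172.16.0.0 - 172.31.255.255)
  192.168.0.0/16 (192.168.0.0 - 192.168.255.255)
Public (not in any RFC 1918 range)


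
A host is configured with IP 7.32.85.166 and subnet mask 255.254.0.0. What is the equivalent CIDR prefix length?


Binary: 11111111.11111110.00000000.00000000
Count leading 1s
Prefix: /15


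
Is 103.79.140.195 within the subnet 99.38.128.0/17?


Subnet network: 99.38.128.0
Test IP AND mask: 103.79.128.0
No, 103.79.140.195 is not in 99.38.128.0/17


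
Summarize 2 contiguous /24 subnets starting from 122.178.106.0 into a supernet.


Original prefix: /24
Number of subnets: 2 = 2^1
New prefix = 24 - 1 = 23
Supernet: 122.178.106.0/23


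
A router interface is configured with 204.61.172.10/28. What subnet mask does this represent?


/28 means 28 network bits, 4 host bits
Binary: 11111111111111111111111111110000
Mask: 255.255.255.240


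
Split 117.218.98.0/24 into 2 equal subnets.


New prefix = 24 + 1 = 25
Each subnet has 128 addresses
  117.218.98.0/25
  117.218.98.128/25
Subnets: 117.218.98.0/25, 117.218.98.128/25


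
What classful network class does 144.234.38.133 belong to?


First octet: 144
Binary: 10010000
10xxxxxx -> Class B (128-191)
Class B, default mask 255.255.0.0 (/16)


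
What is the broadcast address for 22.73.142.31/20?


Network: 22.73.128.0/20
Host bits = 12
Set all host bits to 1:
Broadcast: 22.73.143.255


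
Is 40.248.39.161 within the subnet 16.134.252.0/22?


Subnet network: 16.134.252.0
Test IP AND mask: 40.248.36.0
No, 40.248.39.161 is not in 16.134.252.0/22


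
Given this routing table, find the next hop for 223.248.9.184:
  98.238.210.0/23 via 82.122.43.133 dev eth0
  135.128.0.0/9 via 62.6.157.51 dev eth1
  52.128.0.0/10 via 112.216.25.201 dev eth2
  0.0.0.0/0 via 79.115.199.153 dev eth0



Longest prefix match for 223.248.9.184:
  /23 98.238.210.0: no
  /9 135.128.0.0: no
  /10 52.128.0.0: no
  /0 0.0.0.0: MATCH
Selected: next-hop 79.115.199.153 via eth0 (matched /0)


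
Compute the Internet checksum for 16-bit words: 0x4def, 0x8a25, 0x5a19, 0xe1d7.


Sum all words (with carry folding):
+ 0x4def = 0x4def
+ 0x8a25 = 0xd814
+ 0x5a19 = 0x322e
+ 0xe1d7 = 0x1406
One's complement: ~0x1406
Checksum = 0xebf9


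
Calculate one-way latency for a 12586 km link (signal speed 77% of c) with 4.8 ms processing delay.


Speed = 0.77 * 3e5 km/s = 231000 km/s
Propagation delay = 12586 / 231000 = 0.0545 s = 54.4848 ms
Processing delay = 4.8 ms
Total one-way latency = 59.2848 ms


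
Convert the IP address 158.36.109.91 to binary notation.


158 = 10011110
36 = 00100100
109 = 01101101
91 = 01011011
Binary: 10011110.00100100.01101101.01011011


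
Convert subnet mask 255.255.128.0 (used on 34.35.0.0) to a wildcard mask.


Subnet mask: 255.255.128.0
Wildcard = 255.255.255.255 - subnet mask
255 - 255 = 0
255 - 255 = 0
255 - 128 = 127
255 - 0 = 255
Wildcard: 0.0.127.255
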